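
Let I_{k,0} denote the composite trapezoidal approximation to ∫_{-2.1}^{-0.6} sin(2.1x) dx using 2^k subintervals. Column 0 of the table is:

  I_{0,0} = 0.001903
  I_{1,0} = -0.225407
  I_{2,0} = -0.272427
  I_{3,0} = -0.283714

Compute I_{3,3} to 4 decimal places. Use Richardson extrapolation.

Richardson extrapolation on the trapezoidal column (denominator 4−1=3):
I_{1,1} = (4·(-0.225407) − 0.001903) / 3 = -0.301177
I_{2,1} = -0.272427 + (-0.272427 − (-0.225407))/3 = -0.288100
I_{3,1} = (4·(-0.283714) − (-0.272427)) / 3 = -0.287476
I_{2,2} = (16·(-0.288100) − (-0.301177)) / 15 = -0.287228
I_{3,2} = -0.287476 + (-0.287476 − (-0.288100))/15 = -0.287434
I_{3,3} = -0.287434 + (-0.287434 − (-0.287228))/63 = -0.287437

-0.2874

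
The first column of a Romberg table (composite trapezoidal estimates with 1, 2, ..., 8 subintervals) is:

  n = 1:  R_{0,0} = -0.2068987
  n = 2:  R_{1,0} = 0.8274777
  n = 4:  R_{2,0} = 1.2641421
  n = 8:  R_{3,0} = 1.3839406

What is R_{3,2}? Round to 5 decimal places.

1.42482

Richardson extrapolation on the trapezoidal column (denominator 4−1=3):
R_{2,1} = 1.2641421 + (1.2641421 − 0.8274777)/3 = 1.4096969
R_{3,1} = (4·1.3839406 − 1.2641421) / 3 = 1.4238734
R_{3,2} = 1.4238734 + (1.4238734 − 1.4096969)/15 = 1.4248185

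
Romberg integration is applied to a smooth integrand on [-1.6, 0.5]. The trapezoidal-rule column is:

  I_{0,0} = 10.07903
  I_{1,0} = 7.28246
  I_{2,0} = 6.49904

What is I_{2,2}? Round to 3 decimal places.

6.230

I_{1,1} = (4·7.28246 − 10.07903) / 3 = 6.35027
I_{2,1} = 6.49904 + (6.49904 − 7.28246)/3 = 6.23790
I_{2,2} = 6.23790 + (6.23790 − 6.35027)/15 = 6.23041
(Column j=1 coincides with Simpson's rule on the same nodes.)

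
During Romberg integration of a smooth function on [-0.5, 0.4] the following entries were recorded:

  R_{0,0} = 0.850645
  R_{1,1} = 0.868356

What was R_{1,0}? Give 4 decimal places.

0.8639

From R_{1,1} = (4·R_{1,0} − R_{0,0})/3, solve for R_{1,0}:
4·R_{1,0} = 3·0.868356 + 0.850645 = 3.455713
R_{1,0} = 0.863928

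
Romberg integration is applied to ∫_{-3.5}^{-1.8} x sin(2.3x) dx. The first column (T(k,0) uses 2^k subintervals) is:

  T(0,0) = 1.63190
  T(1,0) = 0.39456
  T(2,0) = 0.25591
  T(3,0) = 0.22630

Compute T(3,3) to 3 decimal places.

Richardson extrapolation on the trapezoidal column (denominator 4−1=3):
T(1,1) = (4·0.39456 − 1.63190) / 3 = -0.01789
T(2,1) = (4·0.25591 − 0.39456) / 3 = 0.20969
T(3,1) = 0.22630 + (0.22630 − 0.25591)/3 = 0.21643
T(2,2) = (16·0.20969 − (-0.01789)) / 15 = 0.22486
T(3,2) = (16·0.21643 − 0.20969) / 15 = 0.21688
T(3,3) = (64·0.21688 − 0.22486) / 63 = 0.21675

0.217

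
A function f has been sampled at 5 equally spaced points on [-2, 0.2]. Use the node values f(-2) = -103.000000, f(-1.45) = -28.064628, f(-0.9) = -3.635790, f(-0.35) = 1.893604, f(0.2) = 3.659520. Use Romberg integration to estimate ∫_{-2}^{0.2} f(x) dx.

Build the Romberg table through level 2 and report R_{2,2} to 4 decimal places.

-38.5363

R_{0,0} (trapezoid, 1 panel, h=2.2000): -109.274528
R_{1,0} (trapezoid, 2 panels, h=1.1000): -58.636633
R_{2,0} (trapezoid, 4 panels, h=0.5500): -43.712380
R_{1,1} = -58.636633 + (-58.636633 − (-109.274528))/3 = -41.757335
R_{2,1} = -43.712380 + (-43.712380 − (-58.636633))/3 = -38.737629
R_{2,2} = -38.737629 + (-38.737629 − (-41.757335))/15 = -38.536315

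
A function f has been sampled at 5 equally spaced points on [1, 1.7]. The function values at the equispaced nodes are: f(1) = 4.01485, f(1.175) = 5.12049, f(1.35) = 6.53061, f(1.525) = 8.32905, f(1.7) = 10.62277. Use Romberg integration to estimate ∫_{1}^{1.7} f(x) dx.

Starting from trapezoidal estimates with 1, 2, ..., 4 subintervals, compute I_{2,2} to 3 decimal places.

I_{0,0} (trapezoid, 1 panel, h=0.7000): 5.12317
I_{1,0} (trapezoid, 2 panels, h=0.3500): 4.84730
I_{2,0} (trapezoid, 4 panels, h=0.1750): 4.77732
I_{1,1} = 4.84730 + (4.84730 − 5.12317)/3 = 4.75534
I_{2,1} = 4.77732 + (4.77732 − 4.84730)/3 = 4.75399
I_{2,2} = 4.75399 + (4.75399 − 4.75534)/15 = 4.75390

4.754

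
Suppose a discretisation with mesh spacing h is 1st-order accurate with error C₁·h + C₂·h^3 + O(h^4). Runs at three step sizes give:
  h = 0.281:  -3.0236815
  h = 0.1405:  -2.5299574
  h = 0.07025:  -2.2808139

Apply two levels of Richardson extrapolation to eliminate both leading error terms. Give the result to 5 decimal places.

First eliminate the h term (factor 2^1 = 2):
  B₁ = (2·(-2.5299574) − (-3.0236815))/1 = -2.0362333
  B₂ = (2·(-2.2808139) − (-2.5299574))/1 = -2.0316704
Then eliminate the h^3 term (factor 2^3 = 8):
  (8·(-2.0316704) − (-2.0362333))/7 = -2.0310186

-2.03102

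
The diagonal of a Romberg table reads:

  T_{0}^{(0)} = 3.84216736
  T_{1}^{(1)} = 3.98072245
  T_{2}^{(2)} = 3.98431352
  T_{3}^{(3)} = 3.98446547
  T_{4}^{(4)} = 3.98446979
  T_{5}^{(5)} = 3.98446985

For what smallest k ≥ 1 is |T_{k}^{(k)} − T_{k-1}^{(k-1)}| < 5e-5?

|T_{1}^{(1)} − T_{0}^{(0)}| = 0.13855509 ≥ 5e-5
|T_{2}^{(2)} − T_{1}^{(1)}| = 0.00359107 ≥ 5e-5
|T_{3}^{(3)} − T_{2}^{(2)}| = 0.00015195 ≥ 5e-5
|T_{4}^{(4)} − T_{3}^{(3)}| = 0.00000432 < 5e-5

k = 4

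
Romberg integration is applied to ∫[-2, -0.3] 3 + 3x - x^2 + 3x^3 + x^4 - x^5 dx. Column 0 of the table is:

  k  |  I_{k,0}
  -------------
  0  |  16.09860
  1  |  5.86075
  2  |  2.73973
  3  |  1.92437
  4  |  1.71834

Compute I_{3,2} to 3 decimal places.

I_{2,1} = 2.73973 + (2.73973 − 5.86075)/3 = 1.69939
I_{3,1} = (4·1.92437 − 2.73973) / 3 = 1.65258
I_{3,2} = 1.65258 + (1.65258 − 1.69939)/15 = 1.64946

1.649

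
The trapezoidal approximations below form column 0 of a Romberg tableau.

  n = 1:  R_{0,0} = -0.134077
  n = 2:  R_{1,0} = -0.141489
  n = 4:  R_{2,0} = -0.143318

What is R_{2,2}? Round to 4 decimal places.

R_{1,1} = (4·(-0.141489) − (-0.134077)) / 3 = -0.143960
R_{2,1} = (4·(-0.143318) − (-0.141489)) / 3 = -0.143928
R_{2,2} = -0.143928 + (-0.143928 − (-0.143960))/15 = -0.143926

-0.1439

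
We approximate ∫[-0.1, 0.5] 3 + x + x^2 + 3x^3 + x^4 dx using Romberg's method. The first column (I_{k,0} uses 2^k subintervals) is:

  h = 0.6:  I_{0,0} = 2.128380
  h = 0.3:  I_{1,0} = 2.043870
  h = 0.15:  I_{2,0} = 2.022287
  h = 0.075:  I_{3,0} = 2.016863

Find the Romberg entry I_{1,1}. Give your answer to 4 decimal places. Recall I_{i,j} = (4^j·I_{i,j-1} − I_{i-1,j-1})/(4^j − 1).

Richardson extrapolation on the trapezoidal column (denominator 4−1=3):
I_{1,1} = (4·2.043870 − 2.128380) / 3 = 2.015700

2.0157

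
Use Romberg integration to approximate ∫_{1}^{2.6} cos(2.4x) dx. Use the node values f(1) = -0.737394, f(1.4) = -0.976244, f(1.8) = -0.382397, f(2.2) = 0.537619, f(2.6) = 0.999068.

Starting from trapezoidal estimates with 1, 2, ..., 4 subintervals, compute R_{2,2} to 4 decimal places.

-0.2985

R_{0,0} (trapezoid, 1 panel, h=1.6000): 0.209339
R_{1,0} (trapezoid, 2 panels, h=0.8000): -0.201248
R_{2,0} (trapezoid, 4 panels, h=0.4000): -0.276074
R_{1,1} = -0.201248 + (-0.201248 − 0.209339)/3 = -0.338110
R_{2,1} = -0.276074 + (-0.276074 − (-0.201248))/3 = -0.301016
R_{2,2} = -0.301016 + (-0.301016 − (-0.338110))/15 = -0.298543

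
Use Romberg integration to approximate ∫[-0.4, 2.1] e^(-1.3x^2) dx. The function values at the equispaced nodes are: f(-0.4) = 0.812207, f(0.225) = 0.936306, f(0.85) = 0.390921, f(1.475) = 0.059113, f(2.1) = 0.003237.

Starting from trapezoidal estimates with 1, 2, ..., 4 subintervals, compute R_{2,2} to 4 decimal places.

R_{0,0} (trapezoid, 1 panel, h=2.5000): 1.019305
R_{1,0} (trapezoid, 2 panels, h=1.2500): 0.998304
R_{2,0} (trapezoid, 4 panels, h=0.6250): 1.121289
R_{1,1} = 0.998304 + (0.998304 − 1.019305)/3 = 0.991304
R_{2,1} = 1.121289 + (1.121289 − 0.998304)/3 = 1.162284
R_{2,2} = 1.162284 + (1.162284 − 0.991304)/15 = 1.173683

1.1737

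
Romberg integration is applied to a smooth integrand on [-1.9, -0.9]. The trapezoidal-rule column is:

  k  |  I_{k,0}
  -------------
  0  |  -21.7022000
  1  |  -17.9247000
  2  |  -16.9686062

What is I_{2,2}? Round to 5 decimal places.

Richardson extrapolation on the trapezoidal column (denominator 4−1=3):
I_{1,1} = (4·(-17.9247000) − (-21.7022000)) / 3 = -16.6655333
I_{2,1} = -16.9686062 + (-16.9686062 − (-17.9247000))/3 = -16.6499083
I_{2,2} = -16.6499083 + (-16.6499083 − (-16.6655333))/15 = -16.6488666
(Column j=1 coincides with Simpson's rule on the same nodes.)

-16.64887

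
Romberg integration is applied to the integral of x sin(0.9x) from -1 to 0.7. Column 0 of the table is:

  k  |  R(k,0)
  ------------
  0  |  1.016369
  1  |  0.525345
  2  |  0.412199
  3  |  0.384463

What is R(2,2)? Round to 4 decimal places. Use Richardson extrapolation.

0.3753

R(1,1) = (4·0.525345 − 1.016369) / 3 = 0.361670
R(2,1) = 0.412199 + (0.412199 − 0.525345)/3 = 0.374484
R(2,2) = (16·0.374484 − 0.361670) / 15 = 0.375338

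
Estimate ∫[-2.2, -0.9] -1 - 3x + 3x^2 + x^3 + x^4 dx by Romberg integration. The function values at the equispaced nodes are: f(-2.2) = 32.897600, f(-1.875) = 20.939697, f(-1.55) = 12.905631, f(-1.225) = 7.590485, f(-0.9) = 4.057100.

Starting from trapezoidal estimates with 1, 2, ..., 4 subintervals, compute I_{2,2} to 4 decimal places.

I_{0,0} (trapezoid, 1 panel, h=1.3000): 24.020555
I_{1,0} (trapezoid, 2 panels, h=0.6500): 20.398938
I_{2,0} (trapezoid, 4 panels, h=0.3250): 19.471778
I_{1,1} = 20.398938 + (20.398938 − 24.020555)/3 = 19.191732
I_{2,1} = 19.471778 + (19.471778 − 20.398938)/3 = 19.162725
I_{2,2} = 19.162725 + (19.162725 − 19.191732)/15 = 19.160791

19.1608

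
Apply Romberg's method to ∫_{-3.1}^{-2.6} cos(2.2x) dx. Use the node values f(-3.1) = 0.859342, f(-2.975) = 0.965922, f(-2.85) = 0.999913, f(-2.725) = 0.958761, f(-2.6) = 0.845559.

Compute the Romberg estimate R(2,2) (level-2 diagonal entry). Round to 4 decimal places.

R(0,0) (trapezoid, 1 panel, h=0.5000): 0.426225
R(1,0) (trapezoid, 2 panels, h=0.2500): 0.463091
R(2,0) (trapezoid, 4 panels, h=0.1250): 0.472131
R(1,1) = 0.463091 + (0.463091 − 0.426225)/3 = 0.475380
R(2,1) = 0.472131 + (0.472131 − 0.463091)/3 = 0.475144
R(2,2) = 0.475144 + (0.475144 − 0.475380)/15 = 0.475128

0.4751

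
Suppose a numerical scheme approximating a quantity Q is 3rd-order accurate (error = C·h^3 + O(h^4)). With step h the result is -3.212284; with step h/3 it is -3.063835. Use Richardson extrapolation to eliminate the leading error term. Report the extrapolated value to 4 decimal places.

-3.0581

Extrapolated value = (27·A(h/3) − A(h)) / (27 − 1)
= (27·(-3.063835) − (-3.212284)) / 26
= -79.511261 / 26 = -3.058125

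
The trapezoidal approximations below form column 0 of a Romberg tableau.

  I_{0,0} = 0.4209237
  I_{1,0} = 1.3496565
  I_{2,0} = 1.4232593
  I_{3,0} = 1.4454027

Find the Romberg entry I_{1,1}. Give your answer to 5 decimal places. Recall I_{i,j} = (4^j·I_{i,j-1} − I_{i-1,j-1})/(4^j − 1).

Richardson extrapolation on the trapezoidal column (denominator 4−1=3):
I_{1,1} = 1.3496565 + (1.3496565 − 0.4209237)/3 = 1.6592341

1.65923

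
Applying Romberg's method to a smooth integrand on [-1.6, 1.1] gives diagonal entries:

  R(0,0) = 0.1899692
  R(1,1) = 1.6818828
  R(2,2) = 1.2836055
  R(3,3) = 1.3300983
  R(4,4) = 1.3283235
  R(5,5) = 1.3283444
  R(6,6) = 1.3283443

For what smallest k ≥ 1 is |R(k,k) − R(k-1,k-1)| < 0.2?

k = 3

|R(1,1) − R(0,0)| = 1.4919136 ≥ 0.2
|R(2,2) − R(1,1)| = 0.3982773 ≥ 0.2
|R(3,3) − R(2,2)| = 0.0464928 < 0.2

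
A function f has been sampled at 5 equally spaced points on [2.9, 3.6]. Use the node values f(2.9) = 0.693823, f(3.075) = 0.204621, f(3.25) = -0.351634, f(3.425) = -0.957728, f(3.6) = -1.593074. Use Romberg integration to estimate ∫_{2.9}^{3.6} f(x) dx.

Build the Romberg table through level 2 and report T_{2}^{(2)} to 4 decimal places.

-0.2692

T_{0}^{(0)} (trapezoid, 1 panel, h=0.7000): -0.314738
T_{1}^{(0)} (trapezoid, 2 panels, h=0.3500): -0.280441
T_{2}^{(0)} (trapezoid, 4 panels, h=0.1750): -0.272014
T_{1}^{(1)} = -0.280441 + (-0.280441 − (-0.314738))/3 = -0.269009
T_{2}^{(1)} = -0.272014 + (-0.272014 − (-0.280441))/3 = -0.269205
T_{2}^{(2)} = -0.269205 + (-0.269205 − (-0.269009))/15 = -0.269218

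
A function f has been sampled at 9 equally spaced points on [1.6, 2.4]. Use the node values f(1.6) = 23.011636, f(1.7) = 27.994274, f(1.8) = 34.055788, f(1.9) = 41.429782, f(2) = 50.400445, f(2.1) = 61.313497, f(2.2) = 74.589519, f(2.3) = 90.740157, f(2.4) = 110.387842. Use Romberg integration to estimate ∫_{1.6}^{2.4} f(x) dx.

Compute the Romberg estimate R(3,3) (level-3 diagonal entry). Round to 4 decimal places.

R(0,0) (trapezoid, 1 panel, h=0.8000): 53.359791
R(1,0) (trapezoid, 2 panels, h=0.4000): 46.840074
R(2,0) (trapezoid, 4 panels, h=0.2000): 45.149098
R(3,0) (trapezoid, 8 panels, h=0.1000): 44.722320
R(1,1) = 46.840074 + (46.840074 − 53.359791)/3 = 44.666835
R(2,1) = 45.149098 + (45.149098 − 46.840074)/3 = 44.585439
R(3,1) = 44.722320 + (44.722320 − 45.149098)/3 = 44.580061
R(2,2) = 44.585439 + (44.585439 − 44.666835)/15 = 44.580013
R(3,2) = 44.580061 + (44.580061 − 44.585439)/15 = 44.579702
R(3,3) = 44.579702 + (44.579702 − 44.580013)/63 = 44.579697

44.5797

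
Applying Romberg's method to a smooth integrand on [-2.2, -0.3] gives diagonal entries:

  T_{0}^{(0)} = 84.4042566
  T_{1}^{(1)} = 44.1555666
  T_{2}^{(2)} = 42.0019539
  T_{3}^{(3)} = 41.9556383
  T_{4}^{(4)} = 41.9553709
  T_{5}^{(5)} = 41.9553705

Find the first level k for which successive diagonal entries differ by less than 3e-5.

|T_{1}^{(1)} − T_{0}^{(0)}| = 40.2486900 ≥ 3e-5
|T_{2}^{(2)} − T_{1}^{(1)}| = 2.1536127 ≥ 3e-5
|T_{3}^{(3)} − T_{2}^{(2)}| = 0.0463156 ≥ 3e-5
|T_{4}^{(4)} − T_{3}^{(3)}| = 0.0002674 ≥ 3e-5
|T_{5}^{(5)} − T_{4}^{(4)}| = 0.0000004 < 3e-5

k = 5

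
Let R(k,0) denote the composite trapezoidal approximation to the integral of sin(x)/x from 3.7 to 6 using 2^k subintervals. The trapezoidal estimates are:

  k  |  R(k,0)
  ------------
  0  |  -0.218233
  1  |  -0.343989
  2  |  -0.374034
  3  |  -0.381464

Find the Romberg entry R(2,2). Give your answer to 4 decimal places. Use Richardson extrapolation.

-0.3839

R(1,1) = (4·(-0.343989) − (-0.218233)) / 3 = -0.385908
R(2,1) = (4·(-0.374034) − (-0.343989)) / 3 = -0.384049
R(2,2) = -0.384049 + (-0.384049 − (-0.385908))/15 = -0.383925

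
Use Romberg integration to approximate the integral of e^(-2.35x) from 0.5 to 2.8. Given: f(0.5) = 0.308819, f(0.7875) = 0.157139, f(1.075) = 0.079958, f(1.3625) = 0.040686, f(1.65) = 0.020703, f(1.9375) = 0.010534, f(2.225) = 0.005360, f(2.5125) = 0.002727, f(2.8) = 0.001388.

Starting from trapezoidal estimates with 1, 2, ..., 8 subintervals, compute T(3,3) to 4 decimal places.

T(0,0) (trapezoid, 1 panel, h=2.3000): 0.356738
T(1,0) (trapezoid, 2 panels, h=1.1500): 0.202177
T(2,0) (trapezoid, 4 panels, h=0.5750): 0.150147
T(3,0) (trapezoid, 8 panels, h=0.2875): 0.135761
T(1,1) = 0.202177 + (0.202177 − 0.356738)/3 = 0.150657
T(2,1) = 0.150147 + (0.150147 − 0.202177)/3 = 0.132804
T(3,1) = 0.135761 + (0.135761 − 0.150147)/3 = 0.130966
T(2,2) = 0.132804 + (0.132804 − 0.150657)/15 = 0.131614
T(3,2) = 0.130966 + (0.130966 − 0.132804)/15 = 0.130843
T(3,3) = 0.130843 + (0.130843 − 0.131614)/63 = 0.130831

0.1308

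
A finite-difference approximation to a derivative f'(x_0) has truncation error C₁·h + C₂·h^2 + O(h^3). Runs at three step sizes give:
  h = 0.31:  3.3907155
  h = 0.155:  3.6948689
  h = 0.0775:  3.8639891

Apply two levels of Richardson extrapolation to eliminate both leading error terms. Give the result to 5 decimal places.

4.04447

First eliminate the h term (factor 2^1 = 2):
  B₁ = (2·3.6948689 − 3.3907155)/1 = 3.9990223
  B₂ = (2·3.8639891 − 3.6948689)/1 = 4.0331093
Then eliminate the h^2 term (factor 2^2 = 4):
  (4·4.0331093 − 3.9990223)/3 = 4.0444716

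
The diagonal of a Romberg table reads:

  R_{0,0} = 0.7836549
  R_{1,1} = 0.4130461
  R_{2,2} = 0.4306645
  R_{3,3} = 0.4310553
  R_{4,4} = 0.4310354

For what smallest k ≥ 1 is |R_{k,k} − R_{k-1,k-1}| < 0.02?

k = 2

|R_{1,1} − R_{0,0}| = 0.3706088 ≥ 0.02
|R_{2,2} − R_{1,1}| = 0.0176184 < 0.02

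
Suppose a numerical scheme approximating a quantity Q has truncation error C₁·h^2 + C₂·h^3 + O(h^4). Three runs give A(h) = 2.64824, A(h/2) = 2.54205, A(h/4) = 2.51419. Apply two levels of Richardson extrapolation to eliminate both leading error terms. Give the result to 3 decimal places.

2.505

First eliminate the h^2 term (factor 2^2 = 4):
  B₁ = (4·2.54205 − 2.64824)/3 = 2.50665
  B₂ = (4·2.51419 − 2.54205)/3 = 2.50490
Then eliminate the h^3 term (factor 2^3 = 8):
  (8·2.50490 − 2.50665)/7 = 2.50465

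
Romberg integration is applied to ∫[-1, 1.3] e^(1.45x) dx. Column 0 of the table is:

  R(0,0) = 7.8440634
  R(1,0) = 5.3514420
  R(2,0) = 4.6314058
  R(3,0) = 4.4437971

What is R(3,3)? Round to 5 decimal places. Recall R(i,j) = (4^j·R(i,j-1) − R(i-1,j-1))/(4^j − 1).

4.38055

Richardson extrapolation on the trapezoidal column (denominator 4−1=3):
R(1,1) = 5.3514420 + (5.3514420 − 7.8440634)/3 = 4.5205682
R(2,1) = (4·4.6314058 − 5.3514420) / 3 = 4.3913937
R(3,1) = (4·4.4437971 − 4.6314058) / 3 = 4.3812609
R(2,2) = 4.3913937 + (4.3913937 − 4.5205682)/15 = 4.3827821
R(3,2) = (16·4.3812609 − 4.3913937) / 15 = 4.3805854
R(3,3) = (64·4.3805854 − 4.3827821) / 63 = 4.3805505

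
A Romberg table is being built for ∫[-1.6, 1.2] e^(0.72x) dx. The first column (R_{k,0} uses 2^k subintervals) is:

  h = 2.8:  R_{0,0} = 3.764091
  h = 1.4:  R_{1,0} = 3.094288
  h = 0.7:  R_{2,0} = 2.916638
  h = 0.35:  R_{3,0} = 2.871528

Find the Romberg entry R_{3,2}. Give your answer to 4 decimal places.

2.8564

Richardson extrapolation on the trapezoidal column (denominator 4−1=3):
R_{2,1} = (4·2.916638 − 3.094288) / 3 = 2.857421
R_{3,1} = (4·2.871528 − 2.916638) / 3 = 2.856491
R_{3,2} = (16·2.856491 − 2.857421) / 15 = 2.856429
(Column j=1 coincides with Simpson's rule on the same nodes.)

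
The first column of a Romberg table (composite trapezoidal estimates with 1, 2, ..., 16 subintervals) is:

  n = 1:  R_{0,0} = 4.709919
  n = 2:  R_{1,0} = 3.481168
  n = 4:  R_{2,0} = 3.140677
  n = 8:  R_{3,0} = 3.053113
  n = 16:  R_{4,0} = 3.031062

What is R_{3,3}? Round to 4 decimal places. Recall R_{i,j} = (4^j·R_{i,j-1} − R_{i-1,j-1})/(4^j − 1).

3.0237

Richardson extrapolation on the trapezoidal column (denominator 4−1=3):
R_{1,1} = (4·3.481168 − 4.709919) / 3 = 3.071584
R_{2,1} = (4·3.140677 − 3.481168) / 3 = 3.027180
R_{3,1} = 3.053113 + (3.053113 − 3.140677)/3 = 3.023925
R_{2,2} = (16·3.027180 − 3.071584) / 15 = 3.024220
R_{3,2} = (16·3.023925 − 3.027180) / 15 = 3.023708
R_{3,3} = 3.023708 + (3.023708 − 3.024220)/63 = 3.023700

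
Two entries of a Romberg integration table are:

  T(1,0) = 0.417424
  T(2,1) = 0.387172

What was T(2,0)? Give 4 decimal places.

From T(2,1) = (4·T(2,0) − T(1,0))/3, solve for T(2,0):
4·T(2,0) = 3·0.387172 + 0.417424 = 1.578940
T(2,0) = 0.394735

0.3947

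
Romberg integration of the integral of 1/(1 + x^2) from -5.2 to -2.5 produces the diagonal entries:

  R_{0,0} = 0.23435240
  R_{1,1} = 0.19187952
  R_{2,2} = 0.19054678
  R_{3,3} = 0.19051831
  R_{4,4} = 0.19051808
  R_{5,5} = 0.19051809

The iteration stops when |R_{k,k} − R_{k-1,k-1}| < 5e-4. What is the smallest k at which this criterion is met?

|R_{1,1} − R_{0,0}| = 0.04247288 ≥ 5e-4
|R_{2,2} − R_{1,1}| = 0.00133274 ≥ 5e-4
|R_{3,3} − R_{2,2}| = 0.00002847 < 5e-4

k = 3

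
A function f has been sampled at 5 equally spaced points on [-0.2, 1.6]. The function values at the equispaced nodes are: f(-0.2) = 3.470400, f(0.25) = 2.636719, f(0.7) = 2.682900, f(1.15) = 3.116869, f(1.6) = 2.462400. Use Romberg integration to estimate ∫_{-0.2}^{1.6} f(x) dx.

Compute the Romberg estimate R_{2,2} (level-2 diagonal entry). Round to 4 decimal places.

5.1568

R_{0,0} (trapezoid, 1 panel, h=1.8000): 5.339520
R_{1,0} (trapezoid, 2 panels, h=0.9000): 5.084370
R_{2,0} (trapezoid, 4 panels, h=0.4500): 5.131300
R_{1,1} = 5.084370 + (5.084370 − 5.339520)/3 = 4.999320
R_{2,1} = 5.131300 + (5.131300 − 5.084370)/3 = 5.146943
R_{2,2} = 5.146943 + (5.146943 − 4.999320)/15 = 5.156785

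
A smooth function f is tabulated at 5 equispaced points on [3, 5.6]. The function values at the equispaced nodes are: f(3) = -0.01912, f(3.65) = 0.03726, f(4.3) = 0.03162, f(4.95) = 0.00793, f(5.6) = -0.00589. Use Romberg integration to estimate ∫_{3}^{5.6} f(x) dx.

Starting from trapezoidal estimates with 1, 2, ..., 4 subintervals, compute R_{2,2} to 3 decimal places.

R_{0,0} (trapezoid, 1 panel, h=2.6000): -0.03251
R_{1,0} (trapezoid, 2 panels, h=1.3000): 0.02485
R_{2,0} (trapezoid, 4 panels, h=0.6500): 0.04180
R_{1,1} = 0.02485 + (0.02485 − (-0.03251))/3 = 0.04397
R_{2,1} = 0.04180 + (0.04180 − 0.02485)/3 = 0.04745
R_{2,2} = 0.04745 + (0.04745 − 0.04397)/15 = 0.04768

0.048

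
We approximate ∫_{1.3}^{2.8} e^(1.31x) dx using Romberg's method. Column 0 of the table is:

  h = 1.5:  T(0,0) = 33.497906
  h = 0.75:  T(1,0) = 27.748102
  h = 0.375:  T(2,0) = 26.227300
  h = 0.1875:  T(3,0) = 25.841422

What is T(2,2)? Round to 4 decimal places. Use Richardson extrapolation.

25.7130

Richardson extrapolation on the trapezoidal column (denominator 4−1=3):
T(1,1) = 27.748102 + (27.748102 − 33.497906)/3 = 25.831501
T(2,1) = (4·26.227300 − 27.748102) / 3 = 25.720366
T(2,2) = (16·25.720366 − 25.831501) / 15 = 25.712957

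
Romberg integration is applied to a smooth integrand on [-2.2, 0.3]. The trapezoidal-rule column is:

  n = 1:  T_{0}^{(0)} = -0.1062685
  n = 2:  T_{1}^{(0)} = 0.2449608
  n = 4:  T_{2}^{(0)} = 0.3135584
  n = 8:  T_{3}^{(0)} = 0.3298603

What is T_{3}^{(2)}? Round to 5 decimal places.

T_{2}^{(1)} = 0.3135584 + (0.3135584 − 0.2449608)/3 = 0.3364243
T_{3}^{(1)} = 0.3298603 + (0.3298603 − 0.3135584)/3 = 0.3352943
T_{3}^{(2)} = (16·0.3352943 − 0.3364243) / 15 = 0.3352190

0.33522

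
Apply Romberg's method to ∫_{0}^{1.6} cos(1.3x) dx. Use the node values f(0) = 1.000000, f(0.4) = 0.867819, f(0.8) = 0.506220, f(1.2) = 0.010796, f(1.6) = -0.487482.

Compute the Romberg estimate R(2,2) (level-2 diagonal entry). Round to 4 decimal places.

0.6716

R(0,0) (trapezoid, 1 panel, h=1.6000): 0.410014
R(1,0) (trapezoid, 2 panels, h=0.8000): 0.609983
R(2,0) (trapezoid, 4 panels, h=0.4000): 0.656438
R(1,1) = 0.609983 + (0.609983 − 0.410014)/3 = 0.676639
R(2,1) = 0.656438 + (0.656438 − 0.609983)/3 = 0.671923
R(2,2) = 0.671923 + (0.671923 − 0.676639)/15 = 0.671609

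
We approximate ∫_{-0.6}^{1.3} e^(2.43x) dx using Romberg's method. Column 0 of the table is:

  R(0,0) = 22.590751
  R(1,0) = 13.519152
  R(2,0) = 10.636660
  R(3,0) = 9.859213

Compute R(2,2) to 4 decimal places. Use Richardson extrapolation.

R(1,1) = 13.519152 + (13.519152 − 22.590751)/3 = 10.495286
R(2,1) = (4·10.636660 − 13.519152) / 3 = 9.675829
R(2,2) = (16·9.675829 − 10.495286) / 15 = 9.621199

9.6212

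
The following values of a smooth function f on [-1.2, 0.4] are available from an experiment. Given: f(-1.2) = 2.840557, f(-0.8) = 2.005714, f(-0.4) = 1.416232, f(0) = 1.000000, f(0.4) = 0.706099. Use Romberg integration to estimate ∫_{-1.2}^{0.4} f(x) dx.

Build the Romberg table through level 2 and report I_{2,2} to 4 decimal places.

I_{0,0} (trapezoid, 1 panel, h=1.6000): 2.837325
I_{1,0} (trapezoid, 2 panels, h=0.8000): 2.551648
I_{2,0} (trapezoid, 4 panels, h=0.4000): 2.478110
I_{1,1} = 2.551648 + (2.551648 − 2.837325)/3 = 2.456422
I_{2,1} = 2.478110 + (2.478110 − 2.551648)/3 = 2.453597
I_{2,2} = 2.453597 + (2.453597 − 2.456422)/15 = 2.453409

2.4534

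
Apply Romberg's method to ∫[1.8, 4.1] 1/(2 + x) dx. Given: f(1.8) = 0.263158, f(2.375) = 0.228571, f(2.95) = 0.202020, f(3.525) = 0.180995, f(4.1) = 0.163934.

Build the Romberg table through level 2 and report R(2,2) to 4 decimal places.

0.4733

R(0,0) (trapezoid, 1 panel, h=2.3000): 0.491156
R(1,0) (trapezoid, 2 panels, h=1.1500): 0.477901
R(2,0) (trapezoid, 4 panels, h=0.5750): 0.474451
R(1,1) = 0.477901 + (0.477901 − 0.491156)/3 = 0.473483
R(2,1) = 0.474451 + (0.474451 − 0.477901)/3 = 0.473301
R(2,2) = 0.473301 + (0.473301 − 0.473483)/15 = 0.473289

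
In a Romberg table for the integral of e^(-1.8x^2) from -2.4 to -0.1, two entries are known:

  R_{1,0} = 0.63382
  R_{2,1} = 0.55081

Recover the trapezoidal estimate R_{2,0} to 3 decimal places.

0.572

From R_{2,1} = (4·R_{2,0} − R_{1,0})/3, solve for R_{2,0}:
4·R_{2,0} = 3·0.55081 + 0.63382 = 2.28625
R_{2,0} = 0.57156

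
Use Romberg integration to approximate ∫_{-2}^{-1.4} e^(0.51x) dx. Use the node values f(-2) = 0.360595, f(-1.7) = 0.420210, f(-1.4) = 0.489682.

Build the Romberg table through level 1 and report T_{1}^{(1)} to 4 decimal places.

T_{0}^{(0)} (trapezoid, 1 panel, h=0.6000): 0.255083
T_{1}^{(0)} (trapezoid, 2 panels, h=0.3000): 0.253605
T_{1}^{(1)} = 0.253605 + (0.253605 − 0.255083)/3 = 0.253112

0.2531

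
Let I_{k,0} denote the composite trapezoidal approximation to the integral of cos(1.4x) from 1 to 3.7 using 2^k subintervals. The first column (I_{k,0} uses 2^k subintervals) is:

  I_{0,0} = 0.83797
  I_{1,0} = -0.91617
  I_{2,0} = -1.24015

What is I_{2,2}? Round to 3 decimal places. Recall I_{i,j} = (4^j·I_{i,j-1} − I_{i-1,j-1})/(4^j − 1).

Richardson extrapolation on the trapezoidal column (denominator 4−1=3):
I_{1,1} = -0.91617 + (-0.91617 − 0.83797)/3 = -1.50088
I_{2,1} = (4·(-1.24015) − (-0.91617)) / 3 = -1.34814
I_{2,2} = -1.34814 + (-1.34814 − (-1.50088))/15 = -1.33796

-1.338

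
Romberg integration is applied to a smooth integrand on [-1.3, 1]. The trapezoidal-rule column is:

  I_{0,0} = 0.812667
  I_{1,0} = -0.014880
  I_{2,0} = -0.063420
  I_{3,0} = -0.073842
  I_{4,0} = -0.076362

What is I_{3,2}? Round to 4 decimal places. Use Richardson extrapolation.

I_{2,1} = (4·(-0.063420) − (-0.014880)) / 3 = -0.079600
I_{3,1} = (4·(-0.073842) − (-0.063420)) / 3 = -0.077316
I_{3,2} = (16·(-0.077316) − (-0.079600)) / 15 = -0.077164

-0.0772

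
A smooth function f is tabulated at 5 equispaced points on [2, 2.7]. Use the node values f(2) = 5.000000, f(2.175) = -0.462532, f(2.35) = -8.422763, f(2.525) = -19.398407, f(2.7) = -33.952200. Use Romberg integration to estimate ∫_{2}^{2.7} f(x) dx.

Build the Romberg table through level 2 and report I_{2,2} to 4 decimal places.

I_{0,0} (trapezoid, 1 panel, h=0.7000): -10.133270
I_{1,0} (trapezoid, 2 panels, h=0.3500): -8.014602
I_{2,0} (trapezoid, 4 panels, h=0.1750): -7.482965
I_{1,1} = -8.014602 + (-8.014602 − (-10.133270))/3 = -7.308379
I_{2,1} = -7.482965 + (-7.482965 − (-8.014602))/3 = -7.305753
I_{2,2} = -7.305753 + (-7.305753 − (-7.308379))/15 = -7.305578

-7.3056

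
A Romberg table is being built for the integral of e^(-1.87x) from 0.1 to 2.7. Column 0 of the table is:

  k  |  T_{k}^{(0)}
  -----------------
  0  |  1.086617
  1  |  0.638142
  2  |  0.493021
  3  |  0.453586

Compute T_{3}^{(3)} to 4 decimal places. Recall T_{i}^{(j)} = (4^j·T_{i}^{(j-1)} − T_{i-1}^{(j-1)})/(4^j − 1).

T_{1}^{(1)} = (4·0.638142 − 1.086617) / 3 = 0.488650
T_{2}^{(1)} = (4·0.493021 − 0.638142) / 3 = 0.444647
T_{3}^{(1)} = (4·0.453586 − 0.493021) / 3 = 0.440441
T_{2}^{(2)} = (16·0.444647 − 0.488650) / 15 = 0.441713
T_{3}^{(2)} = (16·0.440441 − 0.444647) / 15 = 0.440161
T_{3}^{(3)} = 0.440161 + (0.440161 − 0.441713)/63 = 0.440136

0.4401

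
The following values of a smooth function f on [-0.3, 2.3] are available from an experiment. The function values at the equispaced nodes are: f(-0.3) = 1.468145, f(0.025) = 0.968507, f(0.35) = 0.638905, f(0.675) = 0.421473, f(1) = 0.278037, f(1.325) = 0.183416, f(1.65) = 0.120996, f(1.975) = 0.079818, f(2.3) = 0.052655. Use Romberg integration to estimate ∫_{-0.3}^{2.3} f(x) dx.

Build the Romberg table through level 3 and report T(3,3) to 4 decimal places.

T(0,0) (trapezoid, 1 panel, h=2.6000): 1.977040
T(1,0) (trapezoid, 2 panels, h=1.3000): 1.349968
T(2,0) (trapezoid, 4 panels, h=0.6500): 1.168920
T(3,0) (trapezoid, 8 panels, h=0.3250): 1.121754
T(1,1) = 1.349968 + (1.349968 − 1.977040)/3 = 1.140944
T(2,1) = 1.168920 + (1.168920 − 1.349968)/3 = 1.108571
T(3,1) = 1.121754 + (1.121754 − 1.168920)/3 = 1.106032
T(2,2) = 1.108571 + (1.108571 − 1.140944)/15 = 1.106413
T(3,2) = 1.106032 + (1.106032 − 1.108571)/15 = 1.105863
T(3,3) = 1.105863 + (1.105863 − 1.106413)/63 = 1.105854

1.1059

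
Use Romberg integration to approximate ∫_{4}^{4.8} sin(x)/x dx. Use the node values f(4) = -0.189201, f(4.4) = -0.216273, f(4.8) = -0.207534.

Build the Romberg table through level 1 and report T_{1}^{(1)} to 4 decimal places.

T_{0}^{(0)} (trapezoid, 1 panel, h=0.8000): -0.158694
T_{1}^{(0)} (trapezoid, 2 panels, h=0.4000): -0.165856
T_{1}^{(1)} = -0.165856 + (-0.165856 − (-0.158694))/3 = -0.168243

-0.1682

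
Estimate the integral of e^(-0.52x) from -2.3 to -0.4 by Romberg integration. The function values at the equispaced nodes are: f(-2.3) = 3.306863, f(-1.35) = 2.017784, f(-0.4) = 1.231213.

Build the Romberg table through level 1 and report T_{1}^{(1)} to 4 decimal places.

3.9929

T_{0}^{(0)} (trapezoid, 1 panel, h=1.9000): 4.311172
T_{1}^{(0)} (trapezoid, 2 panels, h=0.9500): 4.072481
T_{1}^{(1)} = 4.072481 + (4.072481 − 4.311172)/3 = 3.992917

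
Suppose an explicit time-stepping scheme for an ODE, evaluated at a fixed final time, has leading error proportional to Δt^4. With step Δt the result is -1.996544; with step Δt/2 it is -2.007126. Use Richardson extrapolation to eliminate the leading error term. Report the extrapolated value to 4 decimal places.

-2.0078

Extrapolated value = (16·A(Δt/2) − A(Δt)) / (16 − 1)
= (16·(-2.007126) − (-1.996544)) / 15
= -30.117472 / 15 = -2.007831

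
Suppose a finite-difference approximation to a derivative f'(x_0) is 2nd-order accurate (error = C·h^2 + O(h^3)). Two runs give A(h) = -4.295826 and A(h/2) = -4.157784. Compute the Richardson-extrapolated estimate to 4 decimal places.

-4.1118

The leading error scales as h^2; refining by a factor of 2 reduces it by 2^2 = 4.
Extrapolated value = (4·A(h/2) − A(h)) / (4 − 1)
= (4·(-4.157784) − (-4.295826)) / 3
= -12.335310 / 3 = -4.111770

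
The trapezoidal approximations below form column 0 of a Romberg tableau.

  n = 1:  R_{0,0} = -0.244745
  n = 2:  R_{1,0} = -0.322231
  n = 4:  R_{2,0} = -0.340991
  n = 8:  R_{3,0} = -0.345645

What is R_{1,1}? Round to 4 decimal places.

-0.3481

Richardson extrapolation on the trapezoidal column (denominator 4−1=3):
R_{1,1} = (4·(-0.322231) − (-0.244745)) / 3 = -0.348060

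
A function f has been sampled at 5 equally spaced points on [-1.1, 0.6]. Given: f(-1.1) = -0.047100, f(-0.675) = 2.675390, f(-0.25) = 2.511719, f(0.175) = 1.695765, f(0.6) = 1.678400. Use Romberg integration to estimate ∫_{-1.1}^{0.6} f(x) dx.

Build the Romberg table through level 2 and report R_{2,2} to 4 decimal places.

R_{0,0} (trapezoid, 1 panel, h=1.7000): 1.386605
R_{1,0} (trapezoid, 2 panels, h=0.8500): 2.828264
R_{2,0} (trapezoid, 4 panels, h=0.4250): 3.271873
R_{1,1} = 2.828264 + (2.828264 − 1.386605)/3 = 3.308817
R_{2,1} = 3.271873 + (3.271873 − 2.828264)/3 = 3.419743
R_{2,2} = 3.419743 + (3.419743 − 3.308817)/15 = 3.427138

3.4271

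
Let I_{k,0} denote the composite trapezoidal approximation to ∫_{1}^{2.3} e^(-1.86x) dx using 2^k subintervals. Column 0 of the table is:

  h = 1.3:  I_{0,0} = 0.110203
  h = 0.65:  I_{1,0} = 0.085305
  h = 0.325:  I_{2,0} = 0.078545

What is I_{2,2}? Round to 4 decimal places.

Richardson extrapolation on the trapezoidal column (denominator 4−1=3):
I_{1,1} = (4·0.085305 − 0.110203) / 3 = 0.077006
I_{2,1} = 0.078545 + (0.078545 − 0.085305)/3 = 0.076292
I_{2,2} = 0.076292 + (0.076292 − 0.077006)/15 = 0.076244

0.0762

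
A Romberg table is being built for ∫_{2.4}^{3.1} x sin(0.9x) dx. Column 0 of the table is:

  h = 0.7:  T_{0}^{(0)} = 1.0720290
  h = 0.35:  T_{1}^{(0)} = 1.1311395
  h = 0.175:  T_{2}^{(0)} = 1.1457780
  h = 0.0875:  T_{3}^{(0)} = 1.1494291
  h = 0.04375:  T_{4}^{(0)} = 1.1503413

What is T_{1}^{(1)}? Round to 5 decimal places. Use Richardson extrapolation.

T_{1}^{(1)} = (4·1.1311395 − 1.0720290) / 3 = 1.1508430

1.15084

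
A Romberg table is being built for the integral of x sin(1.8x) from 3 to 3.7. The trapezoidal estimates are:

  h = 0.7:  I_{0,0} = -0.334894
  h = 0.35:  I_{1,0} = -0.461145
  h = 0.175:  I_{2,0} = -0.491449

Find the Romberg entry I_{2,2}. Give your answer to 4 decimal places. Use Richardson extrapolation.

-0.5014

Richardson extrapolation on the trapezoidal column (denominator 4−1=3):
I_{1,1} = (4·(-0.461145) − (-0.334894)) / 3 = -0.503229
I_{2,1} = -0.491449 + (-0.491449 − (-0.461145))/3 = -0.501550
I_{2,2} = -0.501550 + (-0.501550 − (-0.503229))/15 = -0.501438
(Column j=1 coincides with Simpson's rule on the same nodes.)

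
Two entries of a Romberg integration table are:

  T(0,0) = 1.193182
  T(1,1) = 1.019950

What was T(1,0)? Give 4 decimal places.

1.0633

From T(1,1) = (4·T(1,0) − T(0,0))/3, solve for T(1,0):
4·T(1,0) = 3·1.019950 + 1.193182 = 4.253032
T(1,0) = 1.063258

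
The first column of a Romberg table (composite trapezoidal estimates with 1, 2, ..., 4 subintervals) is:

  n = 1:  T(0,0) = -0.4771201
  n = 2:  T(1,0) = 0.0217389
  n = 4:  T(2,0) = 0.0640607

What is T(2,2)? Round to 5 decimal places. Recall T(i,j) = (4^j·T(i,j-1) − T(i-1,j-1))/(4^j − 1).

0.07084

T(1,1) = (4·0.0217389 − (-0.4771201)) / 3 = 0.1880252
T(2,1) = (4·0.0640607 − 0.0217389) / 3 = 0.0781680
T(2,2) = (16·0.0781680 − 0.1880252) / 15 = 0.0708442
(Column j=1 coincides with Simpson's rule on the same nodes.)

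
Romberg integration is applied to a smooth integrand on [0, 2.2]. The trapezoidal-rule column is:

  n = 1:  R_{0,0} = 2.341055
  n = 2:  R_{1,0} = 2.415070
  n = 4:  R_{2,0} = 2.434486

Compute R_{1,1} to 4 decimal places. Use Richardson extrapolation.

Richardson extrapolation on the trapezoidal column (denominator 4−1=3):
R_{1,1} = (4·2.415070 − 2.341055) / 3 = 2.439742

2.4397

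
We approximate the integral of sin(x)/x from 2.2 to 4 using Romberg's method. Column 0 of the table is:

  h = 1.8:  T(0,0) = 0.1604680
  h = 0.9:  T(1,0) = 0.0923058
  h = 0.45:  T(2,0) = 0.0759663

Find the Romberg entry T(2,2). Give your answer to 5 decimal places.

Richardson extrapolation on the trapezoidal column (denominator 4−1=3):
T(1,1) = 0.0923058 + (0.0923058 − 0.1604680)/3 = 0.0695851
T(2,1) = 0.0759663 + (0.0759663 − 0.0923058)/3 = 0.0705198
T(2,2) = 0.0705198 + (0.0705198 − 0.0695851)/15 = 0.0705821

0.07058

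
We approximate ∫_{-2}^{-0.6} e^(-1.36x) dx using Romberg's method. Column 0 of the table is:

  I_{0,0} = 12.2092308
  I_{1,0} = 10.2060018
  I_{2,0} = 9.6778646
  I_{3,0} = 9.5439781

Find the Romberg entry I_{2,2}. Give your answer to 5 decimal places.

I_{1,1} = (4·10.2060018 − 12.2092308) / 3 = 9.5382588
I_{2,1} = 9.6778646 + (9.6778646 − 10.2060018)/3 = 9.5018189
I_{2,2} = (16·9.5018189 − 9.5382588) / 15 = 9.4993896

9.49939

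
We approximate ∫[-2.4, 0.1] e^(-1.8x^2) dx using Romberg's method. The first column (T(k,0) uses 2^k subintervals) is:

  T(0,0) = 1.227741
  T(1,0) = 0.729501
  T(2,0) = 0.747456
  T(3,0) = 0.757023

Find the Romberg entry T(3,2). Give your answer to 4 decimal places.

0.7607

T(2,1) = (4·0.747456 − 0.729501) / 3 = 0.753441
T(3,1) = (4·0.757023 − 0.747456) / 3 = 0.760212
T(3,2) = (16·0.760212 − 0.753441) / 15 = 0.760663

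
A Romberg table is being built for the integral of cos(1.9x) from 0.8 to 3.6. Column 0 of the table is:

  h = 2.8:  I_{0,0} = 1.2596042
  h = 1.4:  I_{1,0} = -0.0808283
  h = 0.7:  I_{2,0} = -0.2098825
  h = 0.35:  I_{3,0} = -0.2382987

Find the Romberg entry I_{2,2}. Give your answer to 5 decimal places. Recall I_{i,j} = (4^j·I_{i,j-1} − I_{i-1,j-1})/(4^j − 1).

I_{1,1} = (4·(-0.0808283) − 1.2596042) / 3 = -0.5276391
I_{2,1} = -0.2098825 + (-0.2098825 − (-0.0808283))/3 = -0.2529006
I_{2,2} = -0.2529006 + (-0.2529006 − (-0.5276391))/15 = -0.2345847

-0.23458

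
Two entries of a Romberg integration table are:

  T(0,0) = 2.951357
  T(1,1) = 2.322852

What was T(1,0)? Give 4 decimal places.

From T(1,1) = (4·T(1,0) − T(0,0))/3, solve for T(1,0):
4·T(1,0) = 3·2.322852 + 2.951357 = 9.919913
T(1,0) = 2.479978

2.4800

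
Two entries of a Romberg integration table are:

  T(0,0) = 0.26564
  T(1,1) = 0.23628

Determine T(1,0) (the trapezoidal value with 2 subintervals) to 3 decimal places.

From T(1,1) = (4·T(1,0) − T(0,0))/3, solve for T(1,0):
4·T(1,0) = 3·0.23628 + 0.26564 = 0.97448
T(1,0) = 0.24362

0.244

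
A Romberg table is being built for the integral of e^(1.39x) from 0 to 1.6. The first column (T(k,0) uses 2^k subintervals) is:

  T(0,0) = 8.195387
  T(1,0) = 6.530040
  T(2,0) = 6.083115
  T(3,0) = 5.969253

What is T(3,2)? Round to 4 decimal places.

Richardson extrapolation on the trapezoidal column (denominator 4−1=3):
T(2,1) = (4·6.083115 − 6.530040) / 3 = 5.934140
T(3,1) = (4·5.969253 − 6.083115) / 3 = 5.931299
T(3,2) = (16·5.931299 − 5.934140) / 15 = 5.931110

5.9311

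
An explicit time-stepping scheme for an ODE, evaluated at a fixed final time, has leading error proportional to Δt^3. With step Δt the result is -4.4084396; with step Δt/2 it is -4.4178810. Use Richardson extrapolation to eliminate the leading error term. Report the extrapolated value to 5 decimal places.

Extrapolated value = (8·A(Δt/2) − A(Δt)) / (8 − 1)
= (8·(-4.4178810) − (-4.4084396)) / 7
= -30.9346084 / 7 = -4.4192298

-4.41923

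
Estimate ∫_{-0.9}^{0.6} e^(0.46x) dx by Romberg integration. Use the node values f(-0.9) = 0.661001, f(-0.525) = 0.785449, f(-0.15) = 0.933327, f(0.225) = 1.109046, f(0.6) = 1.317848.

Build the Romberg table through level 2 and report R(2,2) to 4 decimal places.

R(0,0) (trapezoid, 1 panel, h=1.5000): 1.484137
R(1,0) (trapezoid, 2 panels, h=0.7500): 1.442064
R(2,0) (trapezoid, 4 panels, h=0.3750): 1.431467
R(1,1) = 1.442064 + (1.442064 − 1.484137)/3 = 1.428040
R(2,1) = 1.431467 + (1.431467 − 1.442064)/3 = 1.427935
R(2,2) = 1.427935 + (1.427935 − 1.428040)/15 = 1.427928

1.4279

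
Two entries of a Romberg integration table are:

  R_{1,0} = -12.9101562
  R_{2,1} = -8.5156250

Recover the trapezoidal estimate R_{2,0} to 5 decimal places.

-9.61426

From R_{2,1} = (4·R_{2,0} − R_{1,0})/3, solve for R_{2,0}:
4·R_{2,0} = 3·(-8.5156250) + (-12.9101562) = -38.4570312
R_{2,0} = -9.6142578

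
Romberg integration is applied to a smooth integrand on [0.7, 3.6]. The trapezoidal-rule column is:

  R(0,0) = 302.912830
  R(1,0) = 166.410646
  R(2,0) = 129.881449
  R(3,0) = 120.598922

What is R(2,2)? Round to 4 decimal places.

R(1,1) = (4·166.410646 − 302.912830) / 3 = 120.909918
R(2,1) = (4·129.881449 − 166.410646) / 3 = 117.705050
R(2,2) = 117.705050 + (117.705050 − 120.909918)/15 = 117.491392

117.4914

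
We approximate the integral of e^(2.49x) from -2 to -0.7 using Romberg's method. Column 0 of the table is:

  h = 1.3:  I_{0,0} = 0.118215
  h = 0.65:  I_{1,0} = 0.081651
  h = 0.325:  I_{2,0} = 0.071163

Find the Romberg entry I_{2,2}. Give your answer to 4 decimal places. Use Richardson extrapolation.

0.0675

I_{1,1} = (4·0.081651 − 0.118215) / 3 = 0.069463
I_{2,1} = 0.071163 + (0.071163 − 0.081651)/3 = 0.067667
I_{2,2} = (16·0.067667 − 0.069463) / 15 = 0.067547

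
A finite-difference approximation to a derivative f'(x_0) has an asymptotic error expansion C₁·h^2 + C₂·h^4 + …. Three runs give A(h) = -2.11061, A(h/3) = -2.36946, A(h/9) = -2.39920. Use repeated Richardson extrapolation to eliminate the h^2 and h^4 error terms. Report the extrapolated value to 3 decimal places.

First eliminate the h^2 term (factor 3^2 = 9):
  B₁ = (9·(-2.36946) − (-2.11061))/8 = -2.40182
  B₂ = (9·(-2.39920) − (-2.36946))/8 = -2.40292
Then eliminate the h^4 term (factor 3^4 = 81):
  (81·(-2.40292) − (-2.40182))/80 = -2.40293

-2.403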